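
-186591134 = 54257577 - 240848711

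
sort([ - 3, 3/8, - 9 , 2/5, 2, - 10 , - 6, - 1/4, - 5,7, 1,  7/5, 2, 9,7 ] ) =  [ - 10,  -  9, - 6, - 5, - 3, - 1/4,3/8, 2/5,  1,7/5,  2, 2, 7, 7, 9]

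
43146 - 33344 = 9802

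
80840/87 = 929+17/87 = 929.20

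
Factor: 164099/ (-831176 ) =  - 169/856=- 2^ ( -3)* 13^2*107^(  -  1)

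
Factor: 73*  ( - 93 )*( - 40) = 271560 = 2^3 * 3^1*5^1*31^1*73^1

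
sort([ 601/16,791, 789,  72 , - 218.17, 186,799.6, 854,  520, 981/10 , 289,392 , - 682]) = [ - 682, - 218.17, 601/16,  72, 981/10,186,289,392, 520,789 , 791 , 799.6,854 ] 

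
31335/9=10445/3 = 3481.67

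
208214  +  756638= 964852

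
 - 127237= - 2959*43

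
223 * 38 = 8474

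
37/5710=37/5710 = 0.01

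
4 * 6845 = 27380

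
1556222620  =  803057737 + 753164883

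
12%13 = 12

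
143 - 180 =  - 37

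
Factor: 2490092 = 2^2*11^1*17^1*3329^1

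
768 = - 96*(-8 )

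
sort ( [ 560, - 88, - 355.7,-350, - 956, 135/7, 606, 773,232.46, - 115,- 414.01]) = [ - 956, - 414.01,  -  355.7, - 350 , - 115, - 88, 135/7, 232.46,560,606, 773]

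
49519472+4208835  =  53728307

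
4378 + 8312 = 12690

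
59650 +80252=139902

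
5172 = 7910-2738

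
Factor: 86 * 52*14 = 62608 = 2^4 * 7^1*13^1*43^1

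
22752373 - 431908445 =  - 409156072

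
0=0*9956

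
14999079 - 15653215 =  - 654136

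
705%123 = 90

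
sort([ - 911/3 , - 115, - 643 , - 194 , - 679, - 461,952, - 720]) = [ - 720,  -  679, - 643,  -  461, - 911/3,  -  194, - 115,952]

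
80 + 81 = 161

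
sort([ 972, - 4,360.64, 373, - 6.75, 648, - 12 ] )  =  [ - 12 , - 6.75, - 4, 360.64, 373, 648 , 972]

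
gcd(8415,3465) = 495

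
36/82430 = 18/41215 = 0.00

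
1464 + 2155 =3619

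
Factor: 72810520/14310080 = 1820263/357752 = 2^ (-3) * 47^1 * 197^( - 1 )*227^( - 1) * 38729^1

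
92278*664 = 61272592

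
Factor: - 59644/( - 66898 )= 74/83=2^1*37^1*83^( - 1)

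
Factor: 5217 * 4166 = 2^1*3^1 * 37^1*47^1  *2083^1 =21734022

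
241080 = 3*80360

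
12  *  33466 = 401592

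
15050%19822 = 15050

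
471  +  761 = 1232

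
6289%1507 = 261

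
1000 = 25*40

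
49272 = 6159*8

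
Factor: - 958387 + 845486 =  - 112901 = - 112901^1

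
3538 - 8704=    - 5166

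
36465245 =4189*8705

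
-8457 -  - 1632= - 6825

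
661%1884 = 661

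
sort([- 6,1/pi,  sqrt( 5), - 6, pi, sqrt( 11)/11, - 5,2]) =[  -  6, - 6, - 5,sqrt( 11)/11,  1/pi, 2,sqrt( 5), pi ]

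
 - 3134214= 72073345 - 75207559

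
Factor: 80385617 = 13^1*61^1*167^1 * 607^1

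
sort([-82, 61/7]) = [-82, 61/7 ]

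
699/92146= 699/92146=0.01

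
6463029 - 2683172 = 3779857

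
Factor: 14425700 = 2^2*5^2*181^1*797^1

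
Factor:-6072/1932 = -2^1 *7^(  -  1 ) * 11^1 = - 22/7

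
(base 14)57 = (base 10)77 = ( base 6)205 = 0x4d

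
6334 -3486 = 2848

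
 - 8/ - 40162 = 4/20081 =0.00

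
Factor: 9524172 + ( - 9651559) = - 127387 = -13^1*41^1*239^1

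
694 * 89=61766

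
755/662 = 755/662  =  1.14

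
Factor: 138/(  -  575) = - 2^1 * 3^1*5^ ( - 2 ) = - 6/25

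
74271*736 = 54663456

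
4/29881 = 4/29881 = 0.00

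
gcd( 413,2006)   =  59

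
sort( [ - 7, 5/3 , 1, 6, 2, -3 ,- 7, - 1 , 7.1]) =[ - 7 , - 7, - 3, - 1, 1, 5/3 , 2,6, 7.1 ] 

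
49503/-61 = - 49503/61 = -811.52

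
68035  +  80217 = 148252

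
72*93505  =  6732360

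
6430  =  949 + 5481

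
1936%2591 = 1936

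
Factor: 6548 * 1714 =11223272 = 2^3*857^1  *  1637^1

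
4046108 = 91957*44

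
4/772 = 1/193  =  0.01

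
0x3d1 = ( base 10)977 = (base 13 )5a2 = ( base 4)33101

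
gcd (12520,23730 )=10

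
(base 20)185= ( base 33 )h4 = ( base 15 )27a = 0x235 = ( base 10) 565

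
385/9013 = 385/9013 = 0.04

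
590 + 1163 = 1753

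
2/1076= 1/538 = 0.00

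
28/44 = 7/11 = 0.64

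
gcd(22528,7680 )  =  512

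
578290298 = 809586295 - 231295997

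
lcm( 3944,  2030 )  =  138040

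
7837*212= 1661444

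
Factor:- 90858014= -2^1*13^1 * 37^1 * 94447^1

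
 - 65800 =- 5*13160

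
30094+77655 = 107749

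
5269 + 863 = 6132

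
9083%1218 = 557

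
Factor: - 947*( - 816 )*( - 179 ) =-138322608 = - 2^4* 3^1 * 17^1*179^1*947^1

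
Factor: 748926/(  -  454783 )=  -2^1 * 3^5 * 7^( - 1 )*23^1*67^1*64969^( -1 ) 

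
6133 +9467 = 15600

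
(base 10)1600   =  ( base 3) 2012021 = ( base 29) 1q5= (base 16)640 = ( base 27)257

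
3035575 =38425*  79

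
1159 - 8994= - 7835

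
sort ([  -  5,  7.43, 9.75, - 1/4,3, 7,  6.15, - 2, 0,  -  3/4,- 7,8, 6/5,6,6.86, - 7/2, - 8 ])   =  [ - 8, - 7, - 5,-7/2, - 2, - 3/4, -1/4, 0, 6/5,3 , 6 , 6.15, 6.86,7 , 7.43,8, 9.75 ]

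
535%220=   95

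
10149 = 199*51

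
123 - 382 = -259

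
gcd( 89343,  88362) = 9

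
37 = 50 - 13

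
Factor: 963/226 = 2^( - 1 )*3^2*107^1*113^( - 1)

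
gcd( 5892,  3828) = 12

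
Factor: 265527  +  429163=2^1*5^1*127^1*547^1 = 694690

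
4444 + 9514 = 13958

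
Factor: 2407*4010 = 2^1*5^1*29^1*83^1*401^1 =9652070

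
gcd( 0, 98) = 98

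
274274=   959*286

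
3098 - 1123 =1975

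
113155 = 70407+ 42748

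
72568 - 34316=38252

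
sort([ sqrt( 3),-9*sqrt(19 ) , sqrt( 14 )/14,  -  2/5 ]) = [ - 9*sqrt( 19 ), - 2/5,sqrt(14)/14,sqrt(3)] 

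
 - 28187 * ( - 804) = 22662348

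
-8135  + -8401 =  - 16536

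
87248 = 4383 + 82865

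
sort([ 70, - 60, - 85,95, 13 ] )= [ - 85, - 60, 13,70,95] 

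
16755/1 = 16755 = 16755.00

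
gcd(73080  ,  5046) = 174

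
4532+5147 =9679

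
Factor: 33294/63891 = 2^1*3^( - 1)*179^1*229^( - 1) = 358/687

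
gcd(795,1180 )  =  5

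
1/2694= 1/2694 = 0.00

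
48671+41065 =89736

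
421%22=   3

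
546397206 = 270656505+275740701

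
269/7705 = 269/7705 = 0.03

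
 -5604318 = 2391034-7995352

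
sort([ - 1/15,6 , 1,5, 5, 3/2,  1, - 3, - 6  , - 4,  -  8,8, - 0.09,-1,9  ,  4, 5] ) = [ - 8, - 6, - 4, - 3, - 1, - 0.09, - 1/15,1,1, 3/2,4,5,  5, 5,6, 8,9 ] 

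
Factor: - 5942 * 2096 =-12454432=- 2^5* 131^1*2971^1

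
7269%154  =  31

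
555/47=11 + 38/47  =  11.81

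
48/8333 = 48/8333 =0.01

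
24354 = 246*99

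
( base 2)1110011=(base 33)3g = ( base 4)1303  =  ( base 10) 115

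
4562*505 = 2303810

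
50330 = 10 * 5033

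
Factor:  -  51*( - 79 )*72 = 2^3*3^3*17^1*79^1 = 290088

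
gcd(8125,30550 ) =325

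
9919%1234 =47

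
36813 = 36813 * 1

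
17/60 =17/60  =  0.28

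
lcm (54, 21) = 378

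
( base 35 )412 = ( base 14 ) 1b29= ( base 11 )3789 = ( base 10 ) 4937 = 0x1349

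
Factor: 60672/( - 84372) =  - 64/89 = - 2^6 * 89^( - 1)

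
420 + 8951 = 9371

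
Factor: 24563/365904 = 2^(- 4 )*3^( - 3)*29^1   =  29/432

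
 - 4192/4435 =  -1 + 243/4435 = - 0.95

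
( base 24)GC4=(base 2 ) 10010100100100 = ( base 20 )13f8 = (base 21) 10bg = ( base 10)9508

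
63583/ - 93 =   -  63583/93=- 683.69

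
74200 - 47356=26844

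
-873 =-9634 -  -  8761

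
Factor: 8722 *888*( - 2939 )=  - 22762954704 = -2^4*3^1*7^2*37^1*89^1*2939^1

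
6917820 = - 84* ( - 82355)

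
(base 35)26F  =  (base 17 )946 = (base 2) 101001110011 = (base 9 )3602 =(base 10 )2675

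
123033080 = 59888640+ 63144440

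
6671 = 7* 953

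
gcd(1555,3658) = 1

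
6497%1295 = 22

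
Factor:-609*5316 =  - 3237444 = - 2^2*3^2*7^1*29^1 * 443^1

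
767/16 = 47 + 15/16 = 47.94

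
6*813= 4878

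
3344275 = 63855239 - 60510964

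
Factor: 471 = 3^1 * 157^1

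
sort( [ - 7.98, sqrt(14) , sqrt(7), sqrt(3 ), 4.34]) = [ -7.98, sqrt ( 3),sqrt( 7 ), sqrt(14 ),4.34]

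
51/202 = 51/202= 0.25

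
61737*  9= 555633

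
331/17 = 19 + 8/17 = 19.47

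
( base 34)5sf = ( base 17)165F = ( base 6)51123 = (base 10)6747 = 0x1a5b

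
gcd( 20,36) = 4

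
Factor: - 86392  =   - 2^3 * 10799^1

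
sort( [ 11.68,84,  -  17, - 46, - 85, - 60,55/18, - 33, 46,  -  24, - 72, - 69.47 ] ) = [ - 85, - 72,  -  69.47, - 60,-46, - 33, - 24, - 17 , 55/18,11.68,46,84 ] 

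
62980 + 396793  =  459773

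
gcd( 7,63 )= 7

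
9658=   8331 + 1327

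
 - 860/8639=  - 1 + 7779/8639= - 0.10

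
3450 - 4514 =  - 1064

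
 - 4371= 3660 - 8031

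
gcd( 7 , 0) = 7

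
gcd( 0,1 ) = 1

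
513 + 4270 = 4783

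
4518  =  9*502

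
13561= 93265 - 79704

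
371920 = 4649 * 80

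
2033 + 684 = 2717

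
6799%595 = 254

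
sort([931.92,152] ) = [152, 931.92]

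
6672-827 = 5845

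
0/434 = 0 = 0.00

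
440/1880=11/47 = 0.23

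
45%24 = 21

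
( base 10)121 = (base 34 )3J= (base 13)94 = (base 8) 171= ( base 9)144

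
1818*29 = 52722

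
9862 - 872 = 8990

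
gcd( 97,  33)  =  1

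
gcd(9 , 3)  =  3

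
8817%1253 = 46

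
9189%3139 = 2911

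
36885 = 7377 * 5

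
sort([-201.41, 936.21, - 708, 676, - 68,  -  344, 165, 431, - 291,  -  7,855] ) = [ - 708, -344, - 291, - 201.41, - 68, - 7, 165, 431,676, 855,936.21 ] 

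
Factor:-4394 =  - 2^1 * 13^3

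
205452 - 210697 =  -  5245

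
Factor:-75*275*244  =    -  2^2*3^1* 5^4*11^1*61^1  =  - 5032500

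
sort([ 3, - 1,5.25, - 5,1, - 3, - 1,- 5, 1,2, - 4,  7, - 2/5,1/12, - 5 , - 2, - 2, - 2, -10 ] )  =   [ - 10, - 5, - 5, - 5, - 4, - 3, - 2, - 2, - 2, - 1, - 1, - 2/5,1/12,1,1 , 2,  3,5.25,7]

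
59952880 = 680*88166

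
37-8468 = -8431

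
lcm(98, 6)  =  294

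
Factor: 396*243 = 2^2 *3^7  *  11^1 = 96228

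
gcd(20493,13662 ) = 6831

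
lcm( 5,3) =15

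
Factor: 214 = 2^1* 107^1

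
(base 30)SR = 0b1101100011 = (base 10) 867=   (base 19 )27c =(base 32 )r3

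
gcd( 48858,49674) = 102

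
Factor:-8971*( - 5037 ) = 3^1* 23^1 *73^1*8971^1= 45186927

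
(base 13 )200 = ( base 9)415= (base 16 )152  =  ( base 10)338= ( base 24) e2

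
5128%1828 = 1472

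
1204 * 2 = 2408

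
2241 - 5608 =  - 3367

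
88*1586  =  139568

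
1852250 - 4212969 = - 2360719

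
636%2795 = 636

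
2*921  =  1842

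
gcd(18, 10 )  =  2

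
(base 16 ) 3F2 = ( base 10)1010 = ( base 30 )13K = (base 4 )33302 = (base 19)2F3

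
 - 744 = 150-894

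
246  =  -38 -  - 284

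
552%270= 12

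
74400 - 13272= 61128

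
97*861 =83517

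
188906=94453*2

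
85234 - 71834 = 13400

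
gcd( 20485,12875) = 5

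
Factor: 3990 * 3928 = 2^4 * 3^1*5^1 * 7^1*19^1 * 491^1 = 15672720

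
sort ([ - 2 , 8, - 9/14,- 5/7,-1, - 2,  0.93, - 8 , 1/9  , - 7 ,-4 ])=[ - 8, - 7, - 4,-2,-2, - 1,-5/7, - 9/14, 1/9,0.93, 8]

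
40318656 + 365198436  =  405517092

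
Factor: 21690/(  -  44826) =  -3^1*5^1*31^(  -  1)=   - 15/31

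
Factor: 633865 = 5^1 * 331^1 * 383^1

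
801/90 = 89/10 = 8.90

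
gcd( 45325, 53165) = 245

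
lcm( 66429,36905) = 332145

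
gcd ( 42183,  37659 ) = 3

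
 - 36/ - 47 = 36/47 = 0.77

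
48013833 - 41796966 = 6216867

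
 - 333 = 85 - 418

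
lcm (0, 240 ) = 0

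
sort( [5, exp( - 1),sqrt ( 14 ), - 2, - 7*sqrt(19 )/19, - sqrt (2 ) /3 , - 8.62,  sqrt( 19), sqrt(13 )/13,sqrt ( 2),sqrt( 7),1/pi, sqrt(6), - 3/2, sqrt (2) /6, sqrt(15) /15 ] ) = [ - 8.62,-2, - 7*sqrt( 19 ) /19,-3/2, - sqrt( 2 )/3,  sqrt( 2 ) /6,  sqrt( 15) /15 , sqrt( 13)/13,1/pi,exp( - 1 ),  sqrt( 2 ),sqrt(6), sqrt( 7 ),  sqrt( 14),sqrt( 19 ), 5] 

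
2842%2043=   799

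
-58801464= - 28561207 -30240257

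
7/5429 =7/5429  =  0.00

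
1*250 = 250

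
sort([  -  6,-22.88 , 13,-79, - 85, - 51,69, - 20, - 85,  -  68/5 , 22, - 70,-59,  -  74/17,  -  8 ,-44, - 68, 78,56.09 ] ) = [ - 85,-85, - 79,  -  70,  -  68,- 59,-51,  -  44, - 22.88,- 20 , - 68/5, - 8, - 6,- 74/17,13, 22, 56.09,69,78]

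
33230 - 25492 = 7738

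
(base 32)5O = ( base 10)184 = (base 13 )112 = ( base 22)88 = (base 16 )B8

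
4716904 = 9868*478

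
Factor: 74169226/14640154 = 7320077^( - 1) * 37084613^1  =  37084613/7320077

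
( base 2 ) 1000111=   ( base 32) 27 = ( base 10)71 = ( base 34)23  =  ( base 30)2B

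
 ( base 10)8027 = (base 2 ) 1111101011011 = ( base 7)32255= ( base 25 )cl2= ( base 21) i45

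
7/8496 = 7/8496 = 0.00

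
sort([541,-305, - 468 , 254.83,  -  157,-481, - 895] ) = [ - 895, - 481 , - 468,  -  305, - 157,254.83,541 ] 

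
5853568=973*6016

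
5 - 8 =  - 3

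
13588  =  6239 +7349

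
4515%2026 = 463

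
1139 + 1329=2468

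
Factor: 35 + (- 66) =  - 31  =  - 31^1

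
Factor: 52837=52837^1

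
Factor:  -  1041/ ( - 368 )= 2^(-4 )*3^1*23^ (  -  1 ) * 347^1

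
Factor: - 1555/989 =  - 5^1*23^( - 1 ) * 43^( - 1 )*311^1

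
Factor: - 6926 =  - 2^1*3463^1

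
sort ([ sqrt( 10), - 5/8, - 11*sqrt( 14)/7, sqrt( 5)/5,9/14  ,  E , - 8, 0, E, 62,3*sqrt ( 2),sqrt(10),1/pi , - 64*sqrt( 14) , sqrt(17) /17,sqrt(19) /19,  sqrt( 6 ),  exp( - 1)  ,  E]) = [ - 64 * sqrt(14), - 8,-11 * sqrt( 14)/7,  -  5/8 , 0,sqrt( 19 ) /19,  sqrt( 17 ) /17,1/pi,exp( - 1), sqrt ( 5)/5, 9/14,  sqrt( 6 ), E, E,E,sqrt(10 ),  sqrt(10 ),  3 * sqrt( 2),62] 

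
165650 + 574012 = 739662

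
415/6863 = 415/6863 = 0.06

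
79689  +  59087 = 138776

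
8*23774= 190192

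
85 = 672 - 587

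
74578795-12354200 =62224595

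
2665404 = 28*95193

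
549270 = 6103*90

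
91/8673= 13/1239 = 0.01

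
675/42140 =135/8428 = 0.02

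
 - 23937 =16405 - 40342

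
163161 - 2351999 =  - 2188838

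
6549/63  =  103 + 20/21  =  103.95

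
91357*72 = 6577704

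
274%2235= 274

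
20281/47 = 431+24/47 = 431.51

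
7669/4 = 7669/4=1917.25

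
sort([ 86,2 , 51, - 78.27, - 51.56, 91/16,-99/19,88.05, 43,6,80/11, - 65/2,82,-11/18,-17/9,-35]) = [ - 78.27,-51.56,-35, - 65/2, - 99/19, - 17/9,  -  11/18 , 2, 91/16,  6, 80/11, 43,  51, 82,86, 88.05 ] 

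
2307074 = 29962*77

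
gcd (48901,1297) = 1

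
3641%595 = 71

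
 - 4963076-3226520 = - 8189596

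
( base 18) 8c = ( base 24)6C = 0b10011100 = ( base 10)156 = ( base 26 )60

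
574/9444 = 287/4722 = 0.06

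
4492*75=336900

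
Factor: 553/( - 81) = -3^( - 4 )*7^1*79^1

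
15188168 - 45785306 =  - 30597138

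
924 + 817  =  1741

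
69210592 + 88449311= 157659903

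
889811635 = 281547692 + 608263943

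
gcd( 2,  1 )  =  1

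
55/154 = 5/14 =0.36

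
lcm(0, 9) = 0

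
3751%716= 171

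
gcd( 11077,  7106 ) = 209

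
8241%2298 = 1347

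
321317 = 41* 7837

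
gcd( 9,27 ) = 9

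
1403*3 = 4209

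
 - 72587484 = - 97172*747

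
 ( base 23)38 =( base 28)2L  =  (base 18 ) 45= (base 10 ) 77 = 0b1001101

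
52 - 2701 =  - 2649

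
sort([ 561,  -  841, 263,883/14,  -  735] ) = [ - 841, - 735, 883/14, 263 , 561 ]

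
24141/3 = 8047 = 8047.00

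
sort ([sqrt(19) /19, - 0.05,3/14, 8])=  [ - 0.05,3/14,sqrt( 19 )/19, 8] 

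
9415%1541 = 169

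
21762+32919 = 54681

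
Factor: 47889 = 3^2*17^1* 313^1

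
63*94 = 5922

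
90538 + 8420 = 98958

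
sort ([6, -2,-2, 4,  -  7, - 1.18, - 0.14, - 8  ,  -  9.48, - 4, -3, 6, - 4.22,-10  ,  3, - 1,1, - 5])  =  [-10,-9.48, - 8, - 7,-5,-4.22, - 4, - 3, - 2, - 2, - 1.18, - 1, - 0.14 , 1, 3, 4, 6,6]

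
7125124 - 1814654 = 5310470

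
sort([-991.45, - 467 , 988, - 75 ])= [ - 991.45, - 467, - 75,  988] 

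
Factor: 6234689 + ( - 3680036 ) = 2554653=3^1*53^1*16067^1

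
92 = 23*4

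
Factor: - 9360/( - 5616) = 5/3 =3^(-1)*5^1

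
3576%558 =228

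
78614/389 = 78614/389 = 202.09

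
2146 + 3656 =5802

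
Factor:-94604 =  - 2^2 * 67^1*353^1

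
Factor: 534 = 2^1*3^1*89^1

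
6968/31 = 6968/31 = 224.77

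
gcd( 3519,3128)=391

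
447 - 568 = - 121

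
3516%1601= 314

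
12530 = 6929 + 5601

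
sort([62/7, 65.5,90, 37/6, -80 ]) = [-80, 37/6, 62/7, 65.5,90]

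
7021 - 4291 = 2730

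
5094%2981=2113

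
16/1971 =16/1971 =0.01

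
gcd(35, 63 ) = 7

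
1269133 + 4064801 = 5333934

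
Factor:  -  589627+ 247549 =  - 2^1*3^1*11^1*71^1*73^1 = - 342078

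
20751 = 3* 6917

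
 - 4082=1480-5562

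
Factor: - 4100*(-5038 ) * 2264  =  2^6*5^2 * 11^1 * 41^1*229^1*283^1  =  46764731200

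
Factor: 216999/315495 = 3^1*5^( - 1)*41^(  -  1 )*47^1 =141/205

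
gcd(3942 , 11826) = 3942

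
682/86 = 7+40/43= 7.93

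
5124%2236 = 652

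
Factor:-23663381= - 7^1*3380483^1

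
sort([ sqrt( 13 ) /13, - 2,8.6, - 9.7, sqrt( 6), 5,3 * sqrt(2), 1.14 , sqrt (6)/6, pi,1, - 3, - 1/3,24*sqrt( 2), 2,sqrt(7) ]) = [ - 9.7, - 3,  -  2,-1/3, sqrt( 13 )/13, sqrt( 6) /6, 1,1.14, 2,sqrt(6),sqrt (7),pi, 3 * sqrt (2),5, 8.6,24 * sqrt( 2 )]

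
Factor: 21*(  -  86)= - 1806 = - 2^1 * 3^1*7^1*43^1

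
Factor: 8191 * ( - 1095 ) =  - 3^1*5^1*73^1 *8191^1 = - 8969145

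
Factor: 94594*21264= 2^5*3^1*443^1*47297^1 = 2011446816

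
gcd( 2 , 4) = 2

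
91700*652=59788400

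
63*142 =8946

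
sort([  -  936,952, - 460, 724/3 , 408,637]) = [ - 936,  -  460,724/3,408,637, 952 ]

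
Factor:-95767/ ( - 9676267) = 7^1*13681^1*9676267^( - 1 ) 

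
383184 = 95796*4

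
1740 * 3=5220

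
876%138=48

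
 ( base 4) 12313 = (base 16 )1B7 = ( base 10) 439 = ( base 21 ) kj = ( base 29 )F4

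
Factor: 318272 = 2^6*4973^1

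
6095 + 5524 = 11619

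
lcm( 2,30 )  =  30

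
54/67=54/67 = 0.81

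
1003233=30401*33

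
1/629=1/629 = 0.00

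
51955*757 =39329935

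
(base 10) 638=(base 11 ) 530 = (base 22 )170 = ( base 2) 1001111110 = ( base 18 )1H8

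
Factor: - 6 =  - 2^1 * 3^1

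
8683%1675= 308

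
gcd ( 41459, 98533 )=1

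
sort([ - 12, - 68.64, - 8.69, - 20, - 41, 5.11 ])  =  [ - 68.64, - 41,-20,-12,-8.69,5.11 ] 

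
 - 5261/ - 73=5261/73 = 72.07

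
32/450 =16/225 = 0.07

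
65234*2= 130468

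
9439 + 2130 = 11569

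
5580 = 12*465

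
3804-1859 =1945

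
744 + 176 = 920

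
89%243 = 89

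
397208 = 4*99302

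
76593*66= 5055138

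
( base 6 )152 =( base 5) 233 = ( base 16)44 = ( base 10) 68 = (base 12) 58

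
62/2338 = 31/1169 = 0.03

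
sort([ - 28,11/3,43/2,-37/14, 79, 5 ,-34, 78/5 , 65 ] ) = [-34, - 28, - 37/14, 11/3 , 5,  78/5, 43/2, 65, 79]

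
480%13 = 12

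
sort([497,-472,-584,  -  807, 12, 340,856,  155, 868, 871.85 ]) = [-807, - 584,  -  472, 12,155,  340,497, 856, 868,  871.85 ]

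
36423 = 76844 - 40421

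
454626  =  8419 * 54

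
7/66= 7/66 =0.11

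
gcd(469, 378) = 7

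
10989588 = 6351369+4638219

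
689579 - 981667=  - 292088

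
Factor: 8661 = 3^1 * 2887^1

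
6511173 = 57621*113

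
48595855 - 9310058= 39285797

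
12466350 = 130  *95895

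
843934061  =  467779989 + 376154072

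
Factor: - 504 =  - 2^3*3^2*7^1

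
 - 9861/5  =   - 1973+ 4/5 = -1972.20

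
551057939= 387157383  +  163900556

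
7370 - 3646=3724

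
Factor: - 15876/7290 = -2^1*3^( - 2) *5^( - 1 )*7^2=   - 98/45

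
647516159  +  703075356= 1350591515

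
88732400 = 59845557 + 28886843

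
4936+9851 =14787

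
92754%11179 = 3322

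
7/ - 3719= - 1 + 3712/3719 = -  0.00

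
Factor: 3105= 3^3*5^1*23^1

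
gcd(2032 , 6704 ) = 16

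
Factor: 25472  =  2^7*199^1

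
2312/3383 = 136/199 = 0.68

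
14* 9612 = 134568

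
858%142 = 6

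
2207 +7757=9964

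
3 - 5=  - 2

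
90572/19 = 4766 + 18/19  =  4766.95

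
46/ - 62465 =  - 46/62465 = - 0.00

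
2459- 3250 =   -  791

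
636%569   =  67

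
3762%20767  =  3762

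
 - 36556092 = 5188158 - 41744250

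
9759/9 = 1084+1/3 = 1084.33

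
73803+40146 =113949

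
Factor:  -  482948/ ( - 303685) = 2^2*5^(  -  1)*60737^(- 1)*120737^1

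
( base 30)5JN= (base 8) 11745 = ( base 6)35325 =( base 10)5093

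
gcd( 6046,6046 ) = 6046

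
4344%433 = 14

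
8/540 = 2/135 = 0.01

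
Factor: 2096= 2^4 * 131^1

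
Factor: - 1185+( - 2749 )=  - 2^1*7^1*281^1=- 3934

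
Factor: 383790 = 2^1*3^1*5^1*11^1*1163^1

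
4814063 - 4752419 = 61644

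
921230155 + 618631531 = 1539861686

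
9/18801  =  1/2089 = 0.00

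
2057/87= 2057/87 = 23.64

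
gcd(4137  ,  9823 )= 1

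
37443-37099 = 344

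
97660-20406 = 77254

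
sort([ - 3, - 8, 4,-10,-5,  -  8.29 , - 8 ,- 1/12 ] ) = [ - 10,-8.29,-8 ,-8,-5 , - 3,  -  1/12, 4] 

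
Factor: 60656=2^4 * 17^1*223^1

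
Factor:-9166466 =  -  2^1*23^1*89^1 * 2239^1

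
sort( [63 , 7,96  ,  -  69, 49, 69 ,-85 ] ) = [ - 85 ,  -  69,7, 49,63,69, 96] 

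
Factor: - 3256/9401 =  -2^3*7^(-1) * 11^1*17^( - 1)*37^1*79^( - 1 )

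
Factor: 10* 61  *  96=58560 = 2^6*3^1 * 5^1*61^1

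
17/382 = 17/382 = 0.04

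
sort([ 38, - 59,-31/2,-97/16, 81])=[ - 59,-31/2,-97/16,38,81] 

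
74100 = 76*975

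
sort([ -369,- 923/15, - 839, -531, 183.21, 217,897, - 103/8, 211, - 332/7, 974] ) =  [ -839, - 531, - 369,-923/15, - 332/7, -103/8, 183.21,  211, 217, 897, 974]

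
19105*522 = 9972810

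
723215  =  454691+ 268524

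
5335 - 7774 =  - 2439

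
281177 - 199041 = 82136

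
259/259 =1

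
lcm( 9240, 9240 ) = 9240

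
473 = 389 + 84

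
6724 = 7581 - 857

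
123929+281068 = 404997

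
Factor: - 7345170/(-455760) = 81613/5064 = 2^( - 3) * 3^( - 1)*7^1*89^1 *131^1*211^( - 1)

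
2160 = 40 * 54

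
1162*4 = 4648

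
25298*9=227682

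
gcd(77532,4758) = 78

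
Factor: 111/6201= 3^( - 1)*13^ ( - 1) * 37^1 * 53^( - 1) =37/2067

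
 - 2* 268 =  - 536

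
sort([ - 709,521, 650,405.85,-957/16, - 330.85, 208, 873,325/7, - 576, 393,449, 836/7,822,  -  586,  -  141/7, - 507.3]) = [- 709, - 586, - 576, - 507.3 , - 330.85, - 957/16 , - 141/7,325/7,836/7, 208 , 393, 405.85,449, 521,650 , 822, 873] 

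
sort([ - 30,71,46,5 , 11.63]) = [ - 30, 5,11.63,46, 71]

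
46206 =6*7701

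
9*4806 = 43254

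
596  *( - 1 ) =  - 596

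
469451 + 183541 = 652992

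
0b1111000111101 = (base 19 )1288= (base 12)4591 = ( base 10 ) 7741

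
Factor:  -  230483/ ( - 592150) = 253/650 = 2^(-1)*5^(  -  2)*11^1*13^ (-1)*23^1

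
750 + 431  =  1181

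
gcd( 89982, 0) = 89982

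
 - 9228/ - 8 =1153+1/2 = 1153.50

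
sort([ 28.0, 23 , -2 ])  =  [ - 2,23,28.0 ]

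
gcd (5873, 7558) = 1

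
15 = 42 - 27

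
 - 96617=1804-98421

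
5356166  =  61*87806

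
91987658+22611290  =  114598948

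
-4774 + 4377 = -397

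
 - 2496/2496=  - 1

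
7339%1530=1219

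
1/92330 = 1/92330 =0.00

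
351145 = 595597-244452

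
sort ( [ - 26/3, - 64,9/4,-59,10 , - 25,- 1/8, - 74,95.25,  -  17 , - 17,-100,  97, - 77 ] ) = [ - 100,  -  77, - 74, - 64, - 59 , - 25, - 17, - 17, - 26/3 , - 1/8,9/4,10,95.25,97 ] 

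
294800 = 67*4400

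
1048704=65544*16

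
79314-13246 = 66068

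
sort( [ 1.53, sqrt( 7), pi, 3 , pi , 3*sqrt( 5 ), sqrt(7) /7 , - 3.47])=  [ - 3.47, sqrt( 7) /7, 1.53,sqrt(  7) , 3 , pi,pi,3*sqrt ( 5)] 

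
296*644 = 190624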